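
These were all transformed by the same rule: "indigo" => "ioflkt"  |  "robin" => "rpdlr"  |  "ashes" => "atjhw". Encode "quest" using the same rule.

The shift increases by 1 at each position, starting from +0: 0, 1, 2, ….
For quest: q+0=q, u+1=v, e+2=g, s+3=v, t+4=x.

qvgvx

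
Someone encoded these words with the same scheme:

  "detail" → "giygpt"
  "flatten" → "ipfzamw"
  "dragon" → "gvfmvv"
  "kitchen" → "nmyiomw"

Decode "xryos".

until

The shift increases by 1 at each position, starting from +3: 3, 4, 5, ….
Decoding xryos: x−3=u, r−4=n, y−5=t, o−6=i, s−7=l.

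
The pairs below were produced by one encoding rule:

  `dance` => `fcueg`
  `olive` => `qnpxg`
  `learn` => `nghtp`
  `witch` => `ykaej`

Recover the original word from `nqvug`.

Shifts by position in dance: pos 0: d→f (+2), pos 1: a→c (+2), pos 2: n→u (+7), pos 3: c→e (+2), pos 4: e→g (+2) — repeating every 3. A repeating key of period 3 is used — shifts +2, +2, +7 over and over.
Decoding nqvug: n−2=l, q−2=o, v−7=o, u−2=s, g−2=e.

loose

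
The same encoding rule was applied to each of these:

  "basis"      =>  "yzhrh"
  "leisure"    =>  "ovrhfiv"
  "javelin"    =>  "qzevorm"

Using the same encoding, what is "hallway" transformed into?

szoodzb

Each pair mirrors across the alphabet (b↔y, a↔z, s↔h): positions sum to 25. Each letter is replaced by its mirror in the alphabet: a↔z, b↔y, c↔x, and so on (the Atbash cipher).
For hallway: h↔s, a↔z, l↔o, l↔o, w↔d, a↔z, y↔b.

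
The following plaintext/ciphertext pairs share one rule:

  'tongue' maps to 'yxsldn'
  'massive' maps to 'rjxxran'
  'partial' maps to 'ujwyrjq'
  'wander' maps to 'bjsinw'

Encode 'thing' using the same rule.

ymrsl

The shift depends on letter class: consonant t→y is +5, but vowel o→x is +9. Vowels shift forward by 9 and consonants shift forward by 5.
On thing: t(cons)+5=y, h(cons)+5=m, i(vowel)+9=r, n(cons)+5=s, g(cons)+5=l.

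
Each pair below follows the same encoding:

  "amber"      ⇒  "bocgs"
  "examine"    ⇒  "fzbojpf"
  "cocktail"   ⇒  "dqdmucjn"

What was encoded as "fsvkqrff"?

The shifts repeat in a cycle of length 2: positions 0,1,… shift by +1, +2, then the pattern repeats.
Reversing it on fsvkqrff: f−1=e, s−2=q, v−1=u, k−2=i, q−1=p, r−2=p, f−1=e, f−2=d.

equipped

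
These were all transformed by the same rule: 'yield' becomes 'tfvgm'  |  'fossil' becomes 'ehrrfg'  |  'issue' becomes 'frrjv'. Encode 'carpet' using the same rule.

y(24)→t(19) and i(8)→f(5) fit y≡9x+11 (mod 26); the inverse of 9 mod 26 is 3. This is an affine cipher: with a=0,…,z=25, each position x becomes (9x+11) mod 26.
Applying it to carpet: c(2)→9·2+11≡3=d; a(0)→9·0+11≡11=l; r(17)→9·17+11≡8=i; p(15)→9·15+11≡16=q; e(4)→9·4+11≡21=v; t(19)→9·19+11≡0=a (all mod 26).

dliqva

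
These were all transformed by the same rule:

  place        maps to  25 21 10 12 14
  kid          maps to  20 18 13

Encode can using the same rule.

The number is (letter's place in the alphabet, a=1) + 9.
Applying it to can: c=3→12, a=1→10, n=14→23.

12 10 23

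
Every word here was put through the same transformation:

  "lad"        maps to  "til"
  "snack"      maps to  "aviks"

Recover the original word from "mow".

ego

Each letter is shifted forward by 8 in the alphabet (a Caesar shift of +8).
Reversing it on mow: m−8=e, o−8=g, w−8=o.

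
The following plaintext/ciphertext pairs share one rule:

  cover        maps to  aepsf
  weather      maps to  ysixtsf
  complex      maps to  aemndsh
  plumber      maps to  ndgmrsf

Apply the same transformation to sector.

osaxef

c(2)→a(0) and o(14)→e(4) fit y≡9x+8 (mod 26); the inverse of 9 mod 26 is 3. Treating letters as 0–25, the rule is x ↦ 9x + 8 (mod 26).
For sector: s(18)→9·18+8≡14=o; e(4)→9·4+8≡18=s; c(2)→9·2+8≡0=a; t(19)→9·19+8≡23=x; o(14)→9·14+8≡4=e; r(17)→9·17+8≡5=f (all mod 26).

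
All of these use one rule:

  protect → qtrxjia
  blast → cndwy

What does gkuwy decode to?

In protect: p→q is +1, r→t is +2, o→r is +3, t→x is +4 — the shift increases by 1 each position. The shift increases by 1 at each position, starting from +1: 1, 2, 3, ….
Reversing it on gkuwy: g−1=f, k−2=i, u−3=r, w−4=s, y−5=t.

first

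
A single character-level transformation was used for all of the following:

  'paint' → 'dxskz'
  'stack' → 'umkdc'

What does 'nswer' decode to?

The output letters match the input read backwards, each shifted +10: paint reversed is tniap. Read the word backwards and shift each letter +10.
Undoing it on nswer: shift back: n−10=d, s−10=i, w−10=m, e−10=u, r−10=h → dimuh; then reverse → humid.

humid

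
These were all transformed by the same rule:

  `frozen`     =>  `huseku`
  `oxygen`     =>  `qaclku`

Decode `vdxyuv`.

Each letter shifts forward by (position + 2), i.e. 2, 3, 4, … — the shift grows by one for each successive letter.
Decoding vdxyuv: v−2=t, d−3=a, x−4=t, y−5=t, u−6=o, v−7=o.

tattoo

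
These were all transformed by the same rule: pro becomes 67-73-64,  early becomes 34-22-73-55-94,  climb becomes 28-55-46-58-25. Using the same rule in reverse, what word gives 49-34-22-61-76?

p(#16)→67 and r(#18)→73: differences scale by 3, so n = 3·pos + 19. With a=1..z=26, the number is 3·pos + 19.
Reversing it on 49-34-22-61-76: 49→(49−19)÷3=10=j, 34→(34−19)÷3=5=e, 22→(22−19)÷3=1=a, 61→(61−19)÷3=14=n, 76→(76−19)÷3=19=s.

jeans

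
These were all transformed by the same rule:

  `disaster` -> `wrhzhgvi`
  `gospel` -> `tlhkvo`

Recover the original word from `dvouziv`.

Each pair mirrors across the alphabet (d↔w, i↔r, s↔h): positions sum to 25. Each letter is replaced by its mirror in the alphabet: a↔z, b↔y, c↔x, and so on (the Atbash cipher).
Decoding dvouziv: d↔w, v↔e, o↔l, u↔f, z↔a, i↔r, v↔e.

welfare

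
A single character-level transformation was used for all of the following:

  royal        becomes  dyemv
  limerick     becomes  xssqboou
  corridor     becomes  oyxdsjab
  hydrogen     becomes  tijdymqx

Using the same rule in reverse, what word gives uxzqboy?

interim

It's a Vigenère-style cipher with numeric key [12,10,6]: position i shifts by key[i mod 3].
Reversing it on uxzqboy: u−12=i, x−10=n, z−6=t, q−12=e, b−10=r, o−6=i, y−12=m.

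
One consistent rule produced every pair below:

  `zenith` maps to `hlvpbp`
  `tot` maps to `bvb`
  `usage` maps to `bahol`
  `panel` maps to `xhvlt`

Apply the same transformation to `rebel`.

Vowels shift forward by 7 and consonants shift forward by 8.
Applying it to rebel: r(cons)+8=z, e(vowel)+7=l, b(cons)+8=j, e(vowel)+7=l, l(cons)+8=t.

zljlt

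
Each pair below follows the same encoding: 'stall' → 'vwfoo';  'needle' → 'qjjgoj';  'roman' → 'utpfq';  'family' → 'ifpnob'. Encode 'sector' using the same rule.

The shift depends on letter class: consonant s→v is +3, but vowel a→f is +5. Two shifts are in play — +5 for a/e/i/o/u, +3 for every other letter.
On sector: s(cons)+3=v, e(vowel)+5=j, c(cons)+3=f, t(cons)+3=w, o(vowel)+5=t, r(cons)+3=u.

vjfwtu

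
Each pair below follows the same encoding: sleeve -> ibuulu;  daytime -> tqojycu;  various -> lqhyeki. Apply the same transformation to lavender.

Compare letters: s→i is +16, l→b is +16, e→u is +16 — a constant shift. Each letter is shifted forward by 16 in the alphabet (a Caesar shift of +16).
Applying it to lavender: l+16=b, a+16=q, v+16=l, e+16=u, n+16=d, d+16=t, e+16=u, r+16=h.

bqludtuh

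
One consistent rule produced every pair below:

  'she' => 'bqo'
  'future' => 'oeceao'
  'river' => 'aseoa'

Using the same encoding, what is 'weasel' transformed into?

fokbou

The shift depends on letter class: consonant s→b is +9, but vowel e→o is +10. Two shifts are in play — +10 for a/e/i/o/u, +9 for every other letter.
Applying it to weasel: w(cons)+9=f, e(vowel)+10=o, a(vowel)+10=k, s(cons)+9=b, e(vowel)+10=o, l(cons)+9=u.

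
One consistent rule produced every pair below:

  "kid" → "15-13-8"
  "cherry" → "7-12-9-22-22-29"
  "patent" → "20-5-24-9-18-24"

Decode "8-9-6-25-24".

k is letter #11 and maps to 15: an offset of 4. Each letter is replaced by its alphabet position (a=1..z=26) + 4.
Reversing it on 8-9-6-25-24: 8→(8−4)÷1=4=d, 9→(9−4)÷1=5=e, 6→(6−4)÷1=2=b, 25→(25−4)÷1=21=u, 24→(24−4)÷1=20=t.

debut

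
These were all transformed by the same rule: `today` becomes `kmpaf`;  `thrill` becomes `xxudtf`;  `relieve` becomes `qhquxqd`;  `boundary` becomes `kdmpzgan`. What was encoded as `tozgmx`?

The output letters match the input read backwards, each shifted +12: today reversed is yadot. Read the word backwards and shift each letter +12.
Reversing it on tozgmx: shift back: t−12=h, o−12=c, z−12=n, g−12=u, m−12=a, x−12=l → hcnual; then reverse → launch.

launch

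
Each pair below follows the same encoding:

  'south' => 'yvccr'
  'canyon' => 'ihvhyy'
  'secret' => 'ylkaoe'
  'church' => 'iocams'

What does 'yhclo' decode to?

In south: s→y is +6, o→v is +7, u→c is +8, t→c is +9 — the shift increases by 1 each position. Letter i (0-indexed) is shifted by i+6, so successive shifts are 6, 7, 8, ….
Decoding yhclo: y−6=s, h−7=a, c−8=u, l−9=c, o−10=e.

sauce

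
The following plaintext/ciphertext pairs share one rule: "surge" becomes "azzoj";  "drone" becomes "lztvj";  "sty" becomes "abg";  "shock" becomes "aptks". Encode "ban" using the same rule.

The shift depends on letter class: consonant s→a is +8, but vowel u→z is +5. Vowels shift forward by 5 and consonants shift forward by 8.
Applying it to ban: b(cons)+8=j, a(vowel)+5=f, n(cons)+8=v.

jfv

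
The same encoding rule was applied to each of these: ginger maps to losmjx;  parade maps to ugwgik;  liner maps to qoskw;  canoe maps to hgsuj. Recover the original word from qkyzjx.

Shifts by position in ginger: pos 0: g→l (+5), pos 1: i→o (+6), pos 2: n→s (+5), pos 3: g→m (+6) — repeating every 2. The shifts repeat in a cycle of length 2: positions 0,1,… shift by +5, +6, then the pattern repeats.
Undoing it on qkyzjx: q−5=l, k−6=e, y−5=t, z−6=t, j−5=e, x−6=r.

letter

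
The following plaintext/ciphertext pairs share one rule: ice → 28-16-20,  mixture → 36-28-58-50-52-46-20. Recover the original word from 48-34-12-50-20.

i(#9)→28 and c(#3)→16: differences scale by 2, so n = 2·pos + 10. The formula is n = 2×(alphabet index, a=1) + 10.
Reversing it on 48-34-12-50-20: 48→(48−10)÷2=19=s, 34→(34−10)÷2=12=l, 12→(12−10)÷2=1=a, 50→(50−10)÷2=20=t, 20→(20−10)÷2=5=e.

slate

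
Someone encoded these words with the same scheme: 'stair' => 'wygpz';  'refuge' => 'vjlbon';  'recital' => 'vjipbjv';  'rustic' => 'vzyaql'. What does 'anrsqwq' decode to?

Letter i (0-indexed) is shifted by i+4, so successive shifts are 4, 5, 6, ….
Decoding anrsqwq: a−4=w, n−5=i, r−6=l, s−7=l, q−8=i, w−9=n, q−10=g.

willing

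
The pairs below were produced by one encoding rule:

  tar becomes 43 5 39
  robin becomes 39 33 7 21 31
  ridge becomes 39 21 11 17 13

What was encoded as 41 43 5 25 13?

stake

t(#20)→43 and a(#1)→5: differences scale by 2, so n = 2·pos + 3. The formula is n = 2×(alphabet index, a=1) + 3.
Reversing it on 41 43 5 25 13: 41→(41−3)÷2=19=s, 43→(43−3)÷2=20=t, 5→(5−3)÷2=1=a, 25→(25−3)÷2=11=k, 13→(13−3)÷2=5=e.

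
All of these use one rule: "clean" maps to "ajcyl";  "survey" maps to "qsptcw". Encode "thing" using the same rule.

Compare letters: c→a is +24, l→j is +24, e→c is +24 — a constant shift. It's a constant shift of +24 (ROT24).
Applying it to thing: t+24=r, h+24=f, i+24=g, n+24=l, g+24=e.

rfgle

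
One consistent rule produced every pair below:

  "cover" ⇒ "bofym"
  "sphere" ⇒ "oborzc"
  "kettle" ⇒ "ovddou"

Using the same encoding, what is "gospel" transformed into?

vozcyq

Read the word backwards and shift each letter +10.
Applying it to gospel: reverse → lepsog; then shift: l+10=v, e+10=o, p+10=z, s+10=c, o+10=y, g+10=q.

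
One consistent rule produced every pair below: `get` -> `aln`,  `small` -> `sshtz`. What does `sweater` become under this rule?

The output letters match the input read backwards, each shifted +7: get reversed is teg. The word is reversed, then every letter is shifted forward by 7.
Applying it to sweater: reverse → retaews; then shift: r+7=y, e+7=l, t+7=a, a+7=h, e+7=l, w+7=d, s+7=z.

ylahldz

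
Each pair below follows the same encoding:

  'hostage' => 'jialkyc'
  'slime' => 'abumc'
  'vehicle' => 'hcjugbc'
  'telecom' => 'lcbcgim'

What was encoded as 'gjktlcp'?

h(7)→j(9) and o(14)→i(8) fit y≡11x+10 (mod 26); the inverse of 11 mod 26 is 19. Treating letters as 0–25, the rule is x ↦ 11x + 10 (mod 26).
Undoing it on gjktlcp: g(6)→19·(6−10)≡2=c; j(9)→19·(9−10)≡7=h; k(10)→19·(10−10)≡0=a; t(19)→19·(19−10)≡15=p; l(11)→19·(11−10)≡19=t; c(2)→19·(2−10)≡4=e; p(15)→19·(15−10)≡17=r (all mod 26).

chapter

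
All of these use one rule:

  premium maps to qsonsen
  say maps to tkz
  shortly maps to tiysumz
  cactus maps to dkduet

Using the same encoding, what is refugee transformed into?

sogehoo

Vowels shift forward by 10 and consonants shift forward by 1.
Applying it to refugee: r(cons)+1=s, e(vowel)+10=o, f(cons)+1=g, u(vowel)+10=e, g(cons)+1=h, e(vowel)+10=o, e(vowel)+10=o.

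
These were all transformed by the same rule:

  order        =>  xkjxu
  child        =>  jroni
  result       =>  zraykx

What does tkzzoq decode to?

The output letters match the input read backwards, each shifted +6: order reversed is redro. Two steps: reverse the string, then apply a Caesar shift of +6.
Undoing it on tkzzoq: shift back: t−6=n, k−6=e, z−6=t, z−6=t, o−6=i, q−6=k → nettik; then reverse → kitten.

kitten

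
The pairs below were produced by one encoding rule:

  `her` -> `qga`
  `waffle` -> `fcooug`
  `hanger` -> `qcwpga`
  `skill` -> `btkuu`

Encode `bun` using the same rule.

kww

The shift depends on letter class: consonant h→q is +9, but vowel e→g is +2. Two shifts are in play — +2 for a/e/i/o/u, +9 for every other letter.
On bun: b(cons)+9=k, u(vowel)+2=w, n(cons)+9=w.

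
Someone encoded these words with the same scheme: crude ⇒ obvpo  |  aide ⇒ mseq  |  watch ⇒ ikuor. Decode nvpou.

block

Shifts by position in crude: pos 0: c→o (+12), pos 1: r→b (+10), pos 2: u→v (+1), pos 3: d→p (+12), pos 4: e→o (+10) — repeating every 3. The shifts repeat in a cycle of length 3: positions 0,1,… shift by +12, +10, +1, then the pattern repeats.
Reversing it on nvpou: n−12=b, v−10=l, p−1=o, o−12=c, u−10=k.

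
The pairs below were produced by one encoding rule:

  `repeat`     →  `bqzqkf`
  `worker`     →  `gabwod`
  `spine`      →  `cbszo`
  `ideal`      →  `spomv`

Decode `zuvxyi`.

It's a Vigenère-style cipher with numeric key [10,12]: position i shifts by key[i mod 2].
Reversing it on zuvxyi: z−10=p, u−12=i, v−10=l, x−12=l, y−10=o, i−12=w.

pillow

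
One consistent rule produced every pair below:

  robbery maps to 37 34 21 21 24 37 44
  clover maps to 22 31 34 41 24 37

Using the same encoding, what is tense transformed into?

39 24 33 38 24

The number is (letter's place in the alphabet, a=1) + 19.
Applying it to tense: t=20→39, e=5→24, n=14→33, s=19→38, e=5→24.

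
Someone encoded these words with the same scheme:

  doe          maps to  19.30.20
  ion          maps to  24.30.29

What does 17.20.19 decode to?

bed

Letters become their 1-based position plus 15 (so a→16, b→17, …).
Decoding 17.20.19: 17→(17−15)÷1=2=b, 20→(20−15)÷1=5=e, 19→(19−15)÷1=4=d.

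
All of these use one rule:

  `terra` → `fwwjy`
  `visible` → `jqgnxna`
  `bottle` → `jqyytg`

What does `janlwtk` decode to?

The output letters match the input read backwards, each shifted +5: terra reversed is arret. The word is reversed, then every letter is shifted forward by 5.
Undoing it on janlwtk: shift back: j−5=e, a−5=v, n−5=i, l−5=g, w−5=r, t−5=o, k−5=f → evigrof; then reverse → forgive.

forgive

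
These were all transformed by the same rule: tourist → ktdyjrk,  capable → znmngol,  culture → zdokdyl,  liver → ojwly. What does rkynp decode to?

straw

t(19)→k(10) and o(14)→t(19) fit y≡19x+13 (mod 26); the inverse of 19 mod 26 is 11. Treating letters as 0–25, the rule is x ↦ 19x + 13 (mod 26).
Reversing it on rkynp: r(17)→11·(17−13)≡18=s; k(10)→11·(10−13)≡19=t; y(24)→11·(24−13)≡17=r; n(13)→11·(13−13)≡0=a; p(15)→11·(15−13)≡22=w (all mod 26).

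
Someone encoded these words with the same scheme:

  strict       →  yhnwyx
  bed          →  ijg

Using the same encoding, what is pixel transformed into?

qjcnu

The word is reversed, then every letter is shifted forward by 5.
On pixel: reverse → lexip; then shift: l+5=q, e+5=j, x+5=c, i+5=n, p+5=u.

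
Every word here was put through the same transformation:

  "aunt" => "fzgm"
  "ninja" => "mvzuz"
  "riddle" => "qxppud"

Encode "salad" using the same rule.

The output letters match the input read backwards, each shifted +12: aunt reversed is tnua. Two steps: reverse the string, then apply a Caesar shift of +12.
On salad: reverse → dalas; then shift: d+12=p, a+12=m, l+12=x, a+12=m, s+12=e.

pmxme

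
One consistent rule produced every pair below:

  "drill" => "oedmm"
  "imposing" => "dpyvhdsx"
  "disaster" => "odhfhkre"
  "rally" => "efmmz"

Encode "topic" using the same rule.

d(3)→o(14) and r(17)→e(4) fit y≡3x+5 (mod 26); the inverse of 3 mod 26 is 9. Each letter's alphabet position (a=0..z=25) is mapped through 3·x+5 mod 26 — an affine cipher.
Applying it to topic: t(19)→3·19+5≡10=k; o(14)→3·14+5≡21=v; p(15)→3·15+5≡24=y; i(8)→3·8+5≡3=d; c(2)→3·2+5≡11=l (all mod 26).

kvydl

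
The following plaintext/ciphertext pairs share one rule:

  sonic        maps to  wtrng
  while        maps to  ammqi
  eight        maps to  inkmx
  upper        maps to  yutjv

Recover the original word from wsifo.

The shifts repeat in a cycle of length 2: positions 0,1,… shift by +4, +5, then the pattern repeats.
Decoding wsifo: w−4=s, s−5=n, i−4=e, f−5=a, o−4=k.

sneak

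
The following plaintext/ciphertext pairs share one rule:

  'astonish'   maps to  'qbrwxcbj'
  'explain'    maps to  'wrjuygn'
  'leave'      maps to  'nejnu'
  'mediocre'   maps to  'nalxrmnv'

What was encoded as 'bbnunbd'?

useless

The output letters match the input read backwards, each shifted +9: astonish reversed is hsinotsa. Two steps: reverse the string, then apply a Caesar shift of +9.
Reversing it on bbnunbd: shift back: b−9=s, b−9=s, n−9=e, u−9=l, n−9=e, b−9=s, d−9=u → sselesu; then reverse → useless.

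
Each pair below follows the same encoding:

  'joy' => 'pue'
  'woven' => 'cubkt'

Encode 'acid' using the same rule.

gioj

Compare letters: j→p is +6, o→u is +6, y→e is +6 — a constant shift. Each letter is shifted forward by 6 in the alphabet (a Caesar shift of +6).
Applying it to acid: a+6=g, c+6=i, i+6=o, d+6=j.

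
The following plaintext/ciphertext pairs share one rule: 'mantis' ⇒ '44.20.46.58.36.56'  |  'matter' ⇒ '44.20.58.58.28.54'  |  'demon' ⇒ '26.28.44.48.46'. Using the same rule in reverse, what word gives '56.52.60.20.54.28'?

m(#13)→44 and a(#1)→20: differences scale by 2, so n = 2·pos + 18. With a=1..z=26, the number is 2·pos + 18.
Decoding 56.52.60.20.54.28: 56→(56−18)÷2=19=s, 52→(52−18)÷2=17=q, 60→(60−18)÷2=21=u, 20→(20−18)÷2=1=a, 54→(54−18)÷2=18=r, 28→(28−18)÷2=5=e.

square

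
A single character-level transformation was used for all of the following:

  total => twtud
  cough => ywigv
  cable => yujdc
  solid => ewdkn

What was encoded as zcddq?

Treating letters as 0–25, the rule is x ↦ 15x + 20 (mod 26).
Decoding zcddq: z(25)→7·(25−20)≡9=j; c(2)→7·(2−20)≡4=e; d(3)→7·(3−20)≡11=l; d(3)→7·(3−20)≡11=l; q(16)→7·(16−20)≡24=y (all mod 26).

jelly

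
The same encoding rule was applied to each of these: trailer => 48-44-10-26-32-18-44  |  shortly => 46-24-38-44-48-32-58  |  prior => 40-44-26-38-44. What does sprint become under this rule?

t(#20)→48 and r(#18)→44: differences scale by 2, so n = 2·pos + 8. With a=1..z=26, the number is 2·pos + 8.
Applying it to sprint: s=19→46, p=16→40, r=18→44, i=9→26, n=14→36, t=20→48.

46-40-44-26-36-48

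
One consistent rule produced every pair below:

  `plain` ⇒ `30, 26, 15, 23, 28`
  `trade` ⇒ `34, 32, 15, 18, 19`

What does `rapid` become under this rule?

Each letter is replaced by its alphabet position (a=1..z=26) + 14.
On rapid: r=18→32, a=1→15, p=16→30, i=9→23, d=4→18.

32, 15, 30, 23, 18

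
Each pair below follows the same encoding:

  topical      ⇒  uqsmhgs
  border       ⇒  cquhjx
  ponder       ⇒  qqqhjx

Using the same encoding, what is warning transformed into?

xcurntn

In topical: t→u is +1, o→q is +2, p→s is +3, i→m is +4 — the shift increases by 1 each position. Letter i (0-indexed) is shifted by i+1, so successive shifts are 1, 2, 3, ….
On warning: w+1=x, a+2=c, r+3=u, n+4=r, i+5=n, n+6=t, g+7=n.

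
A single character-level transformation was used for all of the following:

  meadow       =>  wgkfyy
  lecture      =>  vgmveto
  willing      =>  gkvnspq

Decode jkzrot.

It's a Vigenère-style cipher with numeric key [10,2]: position i shifts by key[i mod 2].
Reversing it on jkzrot: j−10=z, k−2=i, z−10=p, r−2=p, o−10=e, t−2=r.

zipper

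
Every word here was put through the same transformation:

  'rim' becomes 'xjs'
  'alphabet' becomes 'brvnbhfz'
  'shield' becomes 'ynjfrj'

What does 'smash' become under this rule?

ysbyn

The shift depends on letter class: consonant r→x is +6, but vowel i→j is +1. The rule splits by letter class: vowels +1, consonants +6.
Applying it to smash: s(cons)+6=y, m(cons)+6=s, a(vowel)+1=b, s(cons)+6=y, h(cons)+6=n.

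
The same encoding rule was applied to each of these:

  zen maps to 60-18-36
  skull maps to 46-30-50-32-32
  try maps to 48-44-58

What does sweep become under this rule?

z(#26)→60 and e(#5)→18: differences scale by 2, so n = 2·pos + 8. Each letter becomes 2×(its alphabet position, a=1..z=26) + 8.
Applying it to sweep: s=19→46, w=23→54, e=5→18, e=5→18, p=16→40.

46-54-18-18-40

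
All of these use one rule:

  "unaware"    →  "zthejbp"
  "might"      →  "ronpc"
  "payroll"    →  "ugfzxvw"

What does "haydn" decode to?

In unaware: u→z is +5, n→t is +6, a→h is +7, w→e is +8 — the shift increases by 1 each position. Each letter shifts forward by (position + 5), i.e. 5, 6, 7, … — the shift grows by one for each successive letter.
Decoding haydn: h−5=c, a−6=u, y−7=r, d−8=v, n−9=e.

curve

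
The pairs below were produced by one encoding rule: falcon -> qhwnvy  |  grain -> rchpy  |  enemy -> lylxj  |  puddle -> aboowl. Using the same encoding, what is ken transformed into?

vly

Two shifts are in play — +7 for a/e/i/o/u, +11 for every other letter.
For ken: k(cons)+11=v, e(vowel)+7=l, n(cons)+11=y.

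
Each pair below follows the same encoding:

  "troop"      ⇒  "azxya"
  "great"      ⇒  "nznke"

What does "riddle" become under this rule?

yqmnwq

Letter i (0-indexed) is shifted by i+7, so successive shifts are 7, 8, 9, ….
On riddle: r+7=y, i+8=q, d+9=m, d+10=n, l+11=w, e+12=q.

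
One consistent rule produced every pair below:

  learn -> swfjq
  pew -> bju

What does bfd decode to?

yaw

The output letters match the input read backwards, each shifted +5: learn reversed is nrael. The word is reversed, then every letter is shifted forward by 5.
Undoing it on bfd: shift back: b−5=w, f−5=a, d−5=y → way; then reverse → yaw.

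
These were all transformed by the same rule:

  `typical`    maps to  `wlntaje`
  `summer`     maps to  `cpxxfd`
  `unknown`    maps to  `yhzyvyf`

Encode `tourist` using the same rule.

Two steps: reverse the string, then apply a Caesar shift of +11.
For tourist: reverse → tsiruot; then shift: t+11=e, s+11=d, i+11=t, r+11=c, u+11=f, o+11=z, t+11=e.

edtcfze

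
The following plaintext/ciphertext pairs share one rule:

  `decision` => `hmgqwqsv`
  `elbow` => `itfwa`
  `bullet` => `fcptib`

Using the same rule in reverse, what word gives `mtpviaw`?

It's a Vigenère-style cipher with numeric key [4,8]: position i shifts by key[i mod 2].
Reversing it on mtpviaw: m−4=i, t−8=l, p−4=l, v−8=n, i−4=e, a−8=s, w−4=s.

illness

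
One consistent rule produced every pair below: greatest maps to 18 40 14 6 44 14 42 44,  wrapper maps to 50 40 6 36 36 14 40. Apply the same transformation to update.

g(#7)→18 and r(#18)→40: differences scale by 2, so n = 2·pos + 4. The formula is n = 2×(alphabet index, a=1) + 4.
On update: u=21→46, p=16→36, d=4→12, a=1→6, t=20→44, e=5→14.

46 36 12 6 44 14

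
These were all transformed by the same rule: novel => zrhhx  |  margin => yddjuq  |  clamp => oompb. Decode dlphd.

rider

A repeating key of period 2 is used — shifts +12, +3 over and over.
Decoding dlphd: d−12=r, l−3=i, p−12=d, h−3=e, d−12=r.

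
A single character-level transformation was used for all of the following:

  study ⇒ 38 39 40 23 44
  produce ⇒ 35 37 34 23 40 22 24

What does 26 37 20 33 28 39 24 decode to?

granite

s is letter #19 and maps to 38: an offset of 19. Letters become their 1-based position plus 19 (so a→20, b→21, …).
Decoding 26 37 20 33 28 39 24: 26→(26−19)÷1=7=g, 37→(37−19)÷1=18=r, 20→(20−19)÷1=1=a, 33→(33−19)÷1=14=n, 28→(28−19)÷1=9=i, 39→(39−19)÷1=20=t, 24→(24−19)÷1=5=e.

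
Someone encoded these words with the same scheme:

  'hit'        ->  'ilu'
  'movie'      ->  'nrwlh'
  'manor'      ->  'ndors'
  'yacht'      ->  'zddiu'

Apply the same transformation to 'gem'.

hhn

The shift depends on letter class: consonant h→i is +1, but vowel i→l is +3. Two shifts are in play — +3 for a/e/i/o/u, +1 for every other letter.
Applying it to gem: g(cons)+1=h, e(vowel)+3=h, m(cons)+1=n.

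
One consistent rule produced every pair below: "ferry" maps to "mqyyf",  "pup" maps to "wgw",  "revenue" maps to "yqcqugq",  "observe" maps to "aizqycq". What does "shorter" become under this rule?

The shift depends on letter class: consonant f→m is +7, but vowel e→q is +12. The rule splits by letter class: vowels +12, consonants +7.
On shorter: s(cons)+7=z, h(cons)+7=o, o(vowel)+12=a, r(cons)+7=y, t(cons)+7=a, e(vowel)+12=q, r(cons)+7=y.

zoayaqy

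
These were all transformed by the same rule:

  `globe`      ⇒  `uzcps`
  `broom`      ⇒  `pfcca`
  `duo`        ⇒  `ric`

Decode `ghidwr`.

Compare letters: g→u is +14, l→z is +14, o→c is +14 — a constant shift. Each letter is shifted forward by 14 in the alphabet (a Caesar shift of +14).
Decoding ghidwr: g−14=s, h−14=t, i−14=u, d−14=p, w−14=i, r−14=d.

stupid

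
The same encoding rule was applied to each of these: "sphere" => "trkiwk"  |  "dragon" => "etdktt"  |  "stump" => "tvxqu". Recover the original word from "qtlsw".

In sphere: s→t is +1, p→r is +2, h→k is +3, e→i is +4 — the shift increases by 1 each position. Each letter shifts forward by (position + 1), i.e. 1, 2, 3, … — the shift grows by one for each successive letter.
Reversing it on qtlsw: q−1=p, t−2=r, l−3=i, s−4=o, w−5=r.

prior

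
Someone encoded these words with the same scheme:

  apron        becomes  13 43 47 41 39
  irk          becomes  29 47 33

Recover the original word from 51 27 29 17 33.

a(#1)→13 and p(#16)→43: differences scale by 2, so n = 2·pos + 11. The formula is n = 2×(alphabet index, a=1) + 11.
Undoing it on 51 27 29 17 33: 51→(51−11)÷2=20=t, 27→(27−11)÷2=8=h, 29→(29−11)÷2=9=i, 17→(17−11)÷2=3=c, 33→(33−11)÷2=11=k.

thick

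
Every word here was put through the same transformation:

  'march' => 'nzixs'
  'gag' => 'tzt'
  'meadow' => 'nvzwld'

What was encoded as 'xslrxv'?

Letters are reflected about the middle of the alphabet (position → 25−position): Atbash.
Undoing it on xslrxv: x↔c, s↔h, l↔o, r↔i, x↔c, v↔e.

choice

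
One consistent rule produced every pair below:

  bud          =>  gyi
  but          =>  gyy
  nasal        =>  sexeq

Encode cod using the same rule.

The shift depends on letter class: consonant b→g is +5, but vowel u→y is +4. Two shifts are in play — +4 for a/e/i/o/u, +5 for every other letter.
For cod: c(cons)+5=h, o(vowel)+4=s, d(cons)+5=i.

hsi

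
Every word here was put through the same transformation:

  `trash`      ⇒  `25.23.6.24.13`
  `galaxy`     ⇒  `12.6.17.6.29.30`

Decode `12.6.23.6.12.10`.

Each letter is replaced by its alphabet position (a=1..z=26) + 5.
Decoding 12.6.23.6.12.10: 12→(12−5)÷1=7=g, 6→(6−5)÷1=1=a, 23→(23−5)÷1=18=r, 6→(6−5)÷1=1=a, 12→(12−5)÷1=7=g, 10→(10−5)÷1=5=e.

garage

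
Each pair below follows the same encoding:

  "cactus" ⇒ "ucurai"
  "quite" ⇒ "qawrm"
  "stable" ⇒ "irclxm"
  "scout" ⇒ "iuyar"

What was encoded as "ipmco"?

sneak

c(2)→u(20) and a(0)→c(2) fit y≡9x+2 (mod 26); the inverse of 9 mod 26 is 3. Treating letters as 0–25, the rule is x ↦ 9x + 2 (mod 26).
Undoing it on ipmco: i(8)→3·(8−2)≡18=s; p(15)→3·(15−2)≡13=n; m(12)→3·(12−2)≡4=e; c(2)→3·(2−2)≡0=a; o(14)→3·(14−2)≡10=k (all mod 26).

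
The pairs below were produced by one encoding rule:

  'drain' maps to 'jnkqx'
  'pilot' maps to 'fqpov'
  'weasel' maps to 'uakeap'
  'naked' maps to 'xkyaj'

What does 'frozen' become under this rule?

d(3)→j(9) and r(17)→n(13) fit y≡17x+10 (mod 26); the inverse of 17 mod 26 is 23. This is an affine cipher: with a=0,…,z=25, each position x becomes (17x+10) mod 26.
Applying it to frozen: f(5)→17·5+10≡17=r; r(17)→17·17+10≡13=n; o(14)→17·14+10≡14=o; z(25)→17·25+10≡19=t; e(4)→17·4+10≡0=a; n(13)→17·13+10≡23=x (all mod 26).

rnotax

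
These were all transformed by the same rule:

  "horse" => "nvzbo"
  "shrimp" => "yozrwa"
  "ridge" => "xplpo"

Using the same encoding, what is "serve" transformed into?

Letter i (0-indexed) is shifted by i+6, so successive shifts are 6, 7, 8, ….
Applying it to serve: s+6=y, e+7=l, r+8=z, v+9=e, e+10=o.

ylzeo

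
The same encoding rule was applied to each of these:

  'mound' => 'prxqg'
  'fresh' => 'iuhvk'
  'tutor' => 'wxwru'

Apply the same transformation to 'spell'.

Compare letters: m→p is +3, o→r is +3, u→x is +3 — a constant shift. It's a constant shift of +3 (ROT3).
Applying it to spell: s+3=v, p+3=s, e+3=h, l+3=o, l+3=o.

vshoo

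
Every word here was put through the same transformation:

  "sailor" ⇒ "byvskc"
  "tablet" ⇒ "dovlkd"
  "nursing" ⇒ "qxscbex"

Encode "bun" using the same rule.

xel

Read the word backwards and shift each letter +10.
On bun: reverse → nub; then shift: n+10=x, u+10=e, b+10=l.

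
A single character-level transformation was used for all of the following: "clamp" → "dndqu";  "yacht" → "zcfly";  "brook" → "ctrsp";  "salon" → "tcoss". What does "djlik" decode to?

chief

Letter i (0-indexed) is shifted by i+1, so successive shifts are 1, 2, 3, ….
Undoing it on djlik: d−1=c, j−2=h, l−3=i, i−4=e, k−5=f.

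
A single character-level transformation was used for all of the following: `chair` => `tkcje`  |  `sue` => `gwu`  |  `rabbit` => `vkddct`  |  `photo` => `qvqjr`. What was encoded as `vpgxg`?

The output letters match the input read backwards, each shifted +2: chair reversed is riahc. The word is reversed, then every letter is shifted forward by 2.
Reversing it on vpgxg: shift back: v−2=t, p−2=n, g−2=e, x−2=v, g−2=e → tneve; then reverse → event.

event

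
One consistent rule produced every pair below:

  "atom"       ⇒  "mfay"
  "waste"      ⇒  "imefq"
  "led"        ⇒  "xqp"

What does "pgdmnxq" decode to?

durable

Compare letters: a→m is +12, t→f is +12, o→a is +12 — a constant shift. This is a Caesar cipher with shift 12.
Undoing it on pgdmnxq: p−12=d, g−12=u, d−12=r, m−12=a, n−12=b, x−12=l, q−12=e.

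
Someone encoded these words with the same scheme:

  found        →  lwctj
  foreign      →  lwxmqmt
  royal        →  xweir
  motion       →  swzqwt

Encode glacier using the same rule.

Vowels shift forward by 8 and consonants shift forward by 6.
On glacier: g(cons)+6=m, l(cons)+6=r, a(vowel)+8=i, c(cons)+6=i, i(vowel)+8=q, e(vowel)+8=m, r(cons)+6=x.

mriiqmx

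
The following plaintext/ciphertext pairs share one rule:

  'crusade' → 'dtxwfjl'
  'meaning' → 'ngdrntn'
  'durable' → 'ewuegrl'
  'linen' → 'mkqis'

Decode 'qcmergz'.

In crusade: c→d is +1, r→t is +2, u→x is +3, s→w is +4 — the shift increases by 1 each position. Each letter shifts forward by (position + 1), i.e. 1, 2, 3, … — the shift grows by one for each successive letter.
Decoding qcmergz: q−1=p, c−2=a, m−3=j, e−4=a, r−5=m, g−6=a, z−7=s.

pajamas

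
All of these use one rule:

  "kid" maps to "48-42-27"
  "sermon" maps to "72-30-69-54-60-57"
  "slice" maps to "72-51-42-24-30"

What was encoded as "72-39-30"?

k(#11)→48 and i(#9)→42: differences scale by 3, so n = 3·pos + 15. With a=1..z=26, the number is 3·pos + 15.
Decoding 72-39-30: 72→(72−15)÷3=19=s, 39→(39−15)÷3=8=h, 30→(30−15)÷3=5=e.

she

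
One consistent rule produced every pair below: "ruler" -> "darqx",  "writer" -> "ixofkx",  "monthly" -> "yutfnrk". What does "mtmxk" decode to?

Shifts by position in ruler: pos 0: r→d (+12), pos 1: u→a (+6), pos 2: l→r (+6), pos 3: e→q (+12), pos 4: r→x (+6) — repeating every 3. A repeating key of period 3 is used — shifts +12, +6, +6 over and over.
Reversing it on mtmxk: m−12=a, t−6=n, m−6=g, x−12=l, k−6=e.

angle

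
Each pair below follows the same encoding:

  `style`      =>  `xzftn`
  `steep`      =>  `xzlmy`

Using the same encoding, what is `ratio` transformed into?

wgaqx

Each letter shifts forward by (position + 5), i.e. 5, 6, 7, … — the shift grows by one for each successive letter.
On ratio: r+5=w, a+6=g, t+7=a, i+8=q, o+9=x.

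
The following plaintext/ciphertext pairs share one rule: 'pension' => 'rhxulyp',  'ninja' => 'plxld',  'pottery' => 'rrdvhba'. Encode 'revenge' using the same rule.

Shifts by position in pension: pos 0: p→r (+2), pos 1: e→h (+3), pos 2: n→x (+10), pos 3: s→u (+2), pos 4: i→l (+3), pos 5: o→y (+10) — repeating every 3. The shifts repeat in a cycle of length 3: positions 0,1,… shift by +2, +3, +10, then the pattern repeats.
For revenge: r+2=t, e+3=h, v+10=f, e+2=g, n+3=q, g+10=q, e+2=g.

thfgqqg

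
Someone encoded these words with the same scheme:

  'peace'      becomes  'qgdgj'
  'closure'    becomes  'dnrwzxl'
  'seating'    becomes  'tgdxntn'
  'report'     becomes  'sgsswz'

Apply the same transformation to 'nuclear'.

owfpjgy

In peace: p→q is +1, e→g is +2, a→d is +3, c→g is +4 — the shift increases by 1 each position. Letter i (0-indexed) is shifted by i+1, so successive shifts are 1, 2, 3, ….
On nuclear: n+1=o, u+2=w, c+3=f, l+4=p, e+5=j, a+6=g, r+7=y.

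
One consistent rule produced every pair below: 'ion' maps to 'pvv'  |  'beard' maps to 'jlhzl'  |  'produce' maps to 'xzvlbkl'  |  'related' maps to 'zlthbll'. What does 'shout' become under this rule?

apvbb

The shift depends on letter class: consonant n→v is +8, but vowel i→p is +7. Two shifts are in play — +7 for a/e/i/o/u, +8 for every other letter.
Applying it to shout: s(cons)+8=a, h(cons)+8=p, o(vowel)+7=v, u(vowel)+7=b, t(cons)+8=b.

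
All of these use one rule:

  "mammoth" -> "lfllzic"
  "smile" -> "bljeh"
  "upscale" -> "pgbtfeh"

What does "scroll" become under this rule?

btuzee

m(12)→l(11) and a(0)→f(5) fit y≡7x+5 (mod 26); the inverse of 7 mod 26 is 15. Each letter's alphabet position (a=0..z=25) is mapped through 7·x+5 mod 26 — an affine cipher.
For scroll: s(18)→7·18+5≡1=b; c(2)→7·2+5≡19=t; r(17)→7·17+5≡20=u; o(14)→7·14+5≡25=z; l(11)→7·11+5≡4=e; l(11)→7·11+5≡4=e (all mod 26).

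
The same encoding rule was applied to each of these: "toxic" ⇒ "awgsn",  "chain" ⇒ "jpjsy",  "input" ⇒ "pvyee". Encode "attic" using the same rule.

In toxic: t→a is +7, o→w is +8, x→g is +9, i→s is +10 — the shift increases by 1 each position. Letter i (0-indexed) is shifted by i+7, so successive shifts are 7, 8, 9, ….
For attic: a+7=h, t+8=b, t+9=c, i+10=s, c+11=n.

hbcsn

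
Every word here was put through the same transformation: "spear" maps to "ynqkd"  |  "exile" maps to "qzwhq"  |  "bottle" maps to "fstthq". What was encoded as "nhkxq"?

s(18)→y(24) and p(15)→n(13) fit y≡21x+10 (mod 26); the inverse of 21 mod 26 is 5. Each letter's alphabet position (a=0..z=25) is mapped through 21·x+10 mod 26 — an affine cipher.
Decoding nhkxq: n(13)→5·(13−10)≡15=p; h(7)→5·(7−10)≡11=l; k(10)→5·(10−10)≡0=a; x(23)→5·(23−10)≡13=n; q(16)→5·(16−10)≡4=e (all mod 26).

plane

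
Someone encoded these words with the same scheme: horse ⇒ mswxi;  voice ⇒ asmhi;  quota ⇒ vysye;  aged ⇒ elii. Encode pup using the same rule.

The shift depends on letter class: consonant h→m is +5, but vowel o→s is +4. Two shifts are in play — +4 for a/e/i/o/u, +5 for every other letter.
For pup: p(cons)+5=u, u(vowel)+4=y, p(cons)+5=u.

uyu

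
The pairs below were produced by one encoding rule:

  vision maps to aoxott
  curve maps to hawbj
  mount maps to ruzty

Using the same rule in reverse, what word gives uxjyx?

A repeating key of period 2 is used — shifts +5, +6 over and over.
Undoing it on uxjyx: u−5=p, x−6=r, j−5=e, y−6=s, x−5=s.

press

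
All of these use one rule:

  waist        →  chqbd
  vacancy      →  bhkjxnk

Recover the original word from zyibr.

trash

Letter i (0-indexed) is shifted by i+6, so successive shifts are 6, 7, 8, ….
Undoing it on zyibr: z−6=t, y−7=r, i−8=a, b−9=s, r−10=h.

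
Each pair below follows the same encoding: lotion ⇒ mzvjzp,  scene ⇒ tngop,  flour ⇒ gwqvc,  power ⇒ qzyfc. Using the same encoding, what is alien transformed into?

bwkfy

A repeating key of period 3 is used — shifts +1, +11, +2 over and over.
For alien: a+1=b, l+11=w, i+2=k, e+1=f, n+11=y.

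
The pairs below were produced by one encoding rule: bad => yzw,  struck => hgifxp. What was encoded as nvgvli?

meteor

Each pair mirrors across the alphabet (b↔y, a↔z, d↔w): positions sum to 25. Each letter is replaced by its mirror in the alphabet: a↔z, b↔y, c↔x, and so on (the Atbash cipher).
Reversing it on nvgvli: n↔m, v↔e, g↔t, v↔e, l↔o, i↔r.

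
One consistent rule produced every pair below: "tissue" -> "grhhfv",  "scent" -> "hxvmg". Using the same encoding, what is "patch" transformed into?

kzgxs

Each pair mirrors across the alphabet (t↔g, i↔r, s↔h): positions sum to 25. Each letter is replaced by its mirror in the alphabet: a↔z, b↔y, c↔x, and so on (the Atbash cipher).
On patch: p↔k, a↔z, t↔g, c↔x, h↔s.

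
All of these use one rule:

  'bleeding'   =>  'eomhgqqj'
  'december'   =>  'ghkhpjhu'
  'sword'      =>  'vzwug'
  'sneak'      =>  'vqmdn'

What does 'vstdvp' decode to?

splash

Shifts by position in bleeding: pos 0: b→e (+3), pos 1: l→o (+3), pos 2: e→m (+8), pos 3: e→h (+3), pos 4: d→g (+3), pos 5: i→q (+8) — repeating every 3. A repeating key of period 3 is used — shifts +3, +3, +8 over and over.
Undoing it on vstdvp: v−3=s, s−3=p, t−8=l, d−3=a, v−3=s, p−8=h.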